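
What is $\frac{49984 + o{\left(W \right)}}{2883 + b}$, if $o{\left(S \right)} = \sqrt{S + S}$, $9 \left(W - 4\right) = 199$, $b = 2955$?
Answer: $\frac{24992}{2919} + \frac{\sqrt{470}}{17514} \approx 8.5631$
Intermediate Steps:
$W = \frac{235}{9}$ ($W = 4 + \frac{1}{9} \cdot 199 = 4 + \frac{199}{9} = \frac{235}{9} \approx 26.111$)
$o{\left(S \right)} = \sqrt{2} \sqrt{S}$ ($o{\left(S \right)} = \sqrt{2 S} = \sqrt{2} \sqrt{S}$)
$\frac{49984 + o{\left(W \right)}}{2883 + b} = \frac{49984 + \sqrt{2} \sqrt{\frac{235}{9}}}{2883 + 2955} = \frac{49984 + \sqrt{2} \frac{\sqrt{235}}{3}}{5838} = \left(49984 + \frac{\sqrt{470}}{3}\right) \frac{1}{5838} = \frac{24992}{2919} + \frac{\sqrt{470}}{17514}$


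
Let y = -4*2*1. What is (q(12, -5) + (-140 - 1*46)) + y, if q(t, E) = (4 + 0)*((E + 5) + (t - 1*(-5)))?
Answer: -126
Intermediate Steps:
q(t, E) = 40 + 4*E + 4*t (q(t, E) = 4*((5 + E) + (t + 5)) = 4*((5 + E) + (5 + t)) = 4*(10 + E + t) = 40 + 4*E + 4*t)
y = -8 (y = -8*1 = -8)
(q(12, -5) + (-140 - 1*46)) + y = ((40 + 4*(-5) + 4*12) + (-140 - 1*46)) - 8 = ((40 - 20 + 48) + (-140 - 46)) - 8 = (68 - 186) - 8 = -118 - 8 = -126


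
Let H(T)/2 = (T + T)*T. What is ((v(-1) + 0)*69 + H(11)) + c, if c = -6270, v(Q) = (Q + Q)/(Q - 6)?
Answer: -40364/7 ≈ -5766.3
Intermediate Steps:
v(Q) = 2*Q/(-6 + Q) (v(Q) = (2*Q)/(-6 + Q) = 2*Q/(-6 + Q))
H(T) = 4*T² (H(T) = 2*((T + T)*T) = 2*((2*T)*T) = 2*(2*T²) = 4*T²)
((v(-1) + 0)*69 + H(11)) + c = ((2*(-1)/(-6 - 1) + 0)*69 + 4*11²) - 6270 = ((2*(-1)/(-7) + 0)*69 + 4*121) - 6270 = ((2*(-1)*(-⅐) + 0)*69 + 484) - 6270 = ((2/7 + 0)*69 + 484) - 6270 = ((2/7)*69 + 484) - 6270 = (138/7 + 484) - 6270 = 3526/7 - 6270 = -40364/7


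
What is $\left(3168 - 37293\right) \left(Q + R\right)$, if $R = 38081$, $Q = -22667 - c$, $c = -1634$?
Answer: $-581763000$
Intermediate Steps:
$Q = -21033$ ($Q = -22667 - -1634 = -22667 + 1634 = -21033$)
$\left(3168 - 37293\right) \left(Q + R\right) = \left(3168 - 37293\right) \left(-21033 + 38081\right) = \left(-34125\right) 17048 = -581763000$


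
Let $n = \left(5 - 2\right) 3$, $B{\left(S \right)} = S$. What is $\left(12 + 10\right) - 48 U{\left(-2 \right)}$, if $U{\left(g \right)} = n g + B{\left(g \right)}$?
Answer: $982$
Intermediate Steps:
$n = 9$ ($n = 3 \cdot 3 = 9$)
$U{\left(g \right)} = 10 g$ ($U{\left(g \right)} = 9 g + g = 10 g$)
$\left(12 + 10\right) - 48 U{\left(-2 \right)} = \left(12 + 10\right) - 48 \cdot 10 \left(-2\right) = 22 - -960 = 22 + 960 = 982$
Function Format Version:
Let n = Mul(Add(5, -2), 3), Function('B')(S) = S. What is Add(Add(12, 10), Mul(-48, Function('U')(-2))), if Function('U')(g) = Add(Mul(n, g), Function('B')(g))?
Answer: 982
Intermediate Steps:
n = 9 (n = Mul(3, 3) = 9)
Function('U')(g) = Mul(10, g) (Function('U')(g) = Add(Mul(9, g), g) = Mul(10, g))
Add(Add(12, 10), Mul(-48, Function('U')(-2))) = Add(Add(12, 10), Mul(-48, Mul(10, -2))) = Add(22, Mul(-48, -20)) = Add(22, 960) = 982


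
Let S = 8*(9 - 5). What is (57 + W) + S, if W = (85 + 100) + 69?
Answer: 343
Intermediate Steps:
S = 32 (S = 8*4 = 32)
W = 254 (W = 185 + 69 = 254)
(57 + W) + S = (57 + 254) + 32 = 311 + 32 = 343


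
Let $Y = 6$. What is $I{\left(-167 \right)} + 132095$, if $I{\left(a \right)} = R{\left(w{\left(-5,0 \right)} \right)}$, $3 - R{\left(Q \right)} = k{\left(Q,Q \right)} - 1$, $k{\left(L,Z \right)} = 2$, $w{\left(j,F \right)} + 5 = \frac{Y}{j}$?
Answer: $132097$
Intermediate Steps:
$w{\left(j,F \right)} = -5 + \frac{6}{j}$
$R{\left(Q \right)} = 2$ ($R{\left(Q \right)} = 3 - \left(2 - 1\right) = 3 - 1 = 2$)
$I{\left(a \right)} = 2$
$I{\left(-167 \right)} + 132095 = 2 + 132095 = 132097$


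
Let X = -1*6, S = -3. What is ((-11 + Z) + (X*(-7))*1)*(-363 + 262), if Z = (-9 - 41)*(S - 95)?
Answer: -498031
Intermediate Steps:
X = -6
Z = 4900 (Z = (-9 - 41)*(-3 - 95) = -50*(-98) = 4900)
((-11 + Z) + (X*(-7))*1)*(-363 + 262) = ((-11 + 4900) - 6*(-7)*1)*(-363 + 262) = (4889 + 42*1)*(-101) = (4889 + 42)*(-101) = 4931*(-101) = -498031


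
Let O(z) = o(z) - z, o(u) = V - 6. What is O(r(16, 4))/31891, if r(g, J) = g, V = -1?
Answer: -23/31891 ≈ -0.00072121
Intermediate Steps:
o(u) = -7 (o(u) = -1 - 6 = -7)
O(z) = -7 - z
O(r(16, 4))/31891 = (-7 - 1*16)/31891 = (-7 - 16)*(1/31891) = -23*1/31891 = -23/31891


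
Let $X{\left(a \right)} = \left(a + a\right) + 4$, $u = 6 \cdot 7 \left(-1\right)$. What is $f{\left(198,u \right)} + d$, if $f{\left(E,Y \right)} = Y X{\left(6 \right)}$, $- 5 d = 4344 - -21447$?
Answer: $- \frac{29151}{5} \approx -5830.2$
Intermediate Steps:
$d = - \frac{25791}{5}$ ($d = - \frac{4344 - -21447}{5} = - \frac{4344 + 21447}{5} = \left(- \frac{1}{5}\right) 25791 = - \frac{25791}{5} \approx -5158.2$)
$u = -42$ ($u = 42 \left(-1\right) = -42$)
$X{\left(a \right)} = 4 + 2 a$ ($X{\left(a \right)} = 2 a + 4 = 4 + 2 a$)
$f{\left(E,Y \right)} = 16 Y$ ($f{\left(E,Y \right)} = Y \left(4 + 2 \cdot 6\right) = Y \left(4 + 12\right) = Y 16 = 16 Y$)
$f{\left(198,u \right)} + d = 16 \left(-42\right) - \frac{25791}{5} = -672 - \frac{25791}{5} = - \frac{29151}{5}$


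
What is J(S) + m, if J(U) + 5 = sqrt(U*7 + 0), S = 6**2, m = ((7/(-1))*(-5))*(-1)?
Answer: -40 + 6*sqrt(7) ≈ -24.125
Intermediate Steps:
m = -35 (m = ((7*(-1))*(-5))*(-1) = -7*(-5)*(-1) = 35*(-1) = -35)
S = 36
J(U) = -5 + sqrt(7)*sqrt(U) (J(U) = -5 + sqrt(U*7 + 0) = -5 + sqrt(7*U + 0) = -5 + sqrt(7*U) = -5 + sqrt(7)*sqrt(U))
J(S) + m = (-5 + sqrt(7)*sqrt(36)) - 35 = (-5 + sqrt(7)*6) - 35 = (-5 + 6*sqrt(7)) - 35 = -40 + 6*sqrt(7)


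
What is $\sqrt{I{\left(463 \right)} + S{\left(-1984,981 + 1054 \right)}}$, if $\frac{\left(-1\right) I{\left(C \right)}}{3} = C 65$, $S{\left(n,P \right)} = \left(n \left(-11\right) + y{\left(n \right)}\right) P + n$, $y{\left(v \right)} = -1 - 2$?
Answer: $\sqrt{44313466} \approx 6656.8$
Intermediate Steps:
$y{\left(v \right)} = -3$ ($y{\left(v \right)} = -1 - 2 = -3$)
$S{\left(n,P \right)} = n + P \left(-3 - 11 n\right)$ ($S{\left(n,P \right)} = \left(n \left(-11\right) - 3\right) P + n = \left(- 11 n - 3\right) P + n = \left(-3 - 11 n\right) P + n = P \left(-3 - 11 n\right) + n = n + P \left(-3 - 11 n\right)$)
$I{\left(C \right)} = - 195 C$ ($I{\left(C \right)} = - 3 C 65 = - 3 \cdot 65 C = - 195 C$)
$\sqrt{I{\left(463 \right)} + S{\left(-1984,981 + 1054 \right)}} = \sqrt{\left(-195\right) 463 - \left(1984 + 3 \left(981 + 1054\right) + 11 \left(981 + 1054\right) \left(-1984\right)\right)} = \sqrt{-90285 - \left(8089 - 44411840\right)} = \sqrt{-90285 - -44403751} = \sqrt{-90285 + 44403751} = \sqrt{44313466}$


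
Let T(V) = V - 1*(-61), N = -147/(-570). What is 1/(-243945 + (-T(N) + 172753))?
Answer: -190/13538119 ≈ -1.4034e-5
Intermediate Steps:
N = 49/190 (N = -147*(-1/570) = 49/190 ≈ 0.25789)
T(V) = 61 + V (T(V) = V + 61 = 61 + V)
1/(-243945 + (-T(N) + 172753)) = 1/(-243945 + (-(61 + 49/190) + 172753)) = 1/(-243945 + (-1*11639/190 + 172753)) = 1/(-243945 + (-11639/190 + 172753)) = 1/(-243945 + 32811431/190) = 1/(-13538119/190) = -190/13538119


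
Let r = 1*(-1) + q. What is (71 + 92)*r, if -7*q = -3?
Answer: -652/7 ≈ -93.143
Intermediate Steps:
q = 3/7 (q = -1/7*(-3) = 3/7 ≈ 0.42857)
r = -4/7 (r = 1*(-1) + 3/7 = -1 + 3/7 = -4/7 ≈ -0.57143)
(71 + 92)*r = (71 + 92)*(-4/7) = 163*(-4/7) = -652/7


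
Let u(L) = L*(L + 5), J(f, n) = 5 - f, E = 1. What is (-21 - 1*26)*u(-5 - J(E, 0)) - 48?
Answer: -1740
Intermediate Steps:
u(L) = L*(5 + L)
(-21 - 1*26)*u(-5 - J(E, 0)) - 48 = (-21 - 1*26)*((-5 - (5 - 1*1))*(5 + (-5 - (5 - 1*1)))) - 48 = (-21 - 26)*((-5 - (5 - 1))*(5 + (-5 - (5 - 1)))) - 48 = -47*(-5 - 1*4)*(5 + (-5 - 1*4)) - 48 = -47*(-5 - 4)*(5 + (-5 - 4)) - 48 = -(-423)*(5 - 9) - 48 = -(-423)*(-4) - 48 = -47*36 - 48 = -1692 - 48 = -1740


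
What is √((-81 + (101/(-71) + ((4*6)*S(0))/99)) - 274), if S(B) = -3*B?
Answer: I*√1796726/71 ≈ 18.879*I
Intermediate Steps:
√((-81 + (101/(-71) + ((4*6)*S(0))/99)) - 274) = √((-81 + (101/(-71) + ((4*6)*(-3*0))/99)) - 274) = √((-81 + (101*(-1/71) + (24*0)*(1/99))) - 274) = √((-81 + (-101/71 + 0*(1/99))) - 274) = √((-81 + (-101/71 + 0)) - 274) = √((-81 - 101/71) - 274) = √(-5852/71 - 274) = √(-25306/71) = I*√1796726/71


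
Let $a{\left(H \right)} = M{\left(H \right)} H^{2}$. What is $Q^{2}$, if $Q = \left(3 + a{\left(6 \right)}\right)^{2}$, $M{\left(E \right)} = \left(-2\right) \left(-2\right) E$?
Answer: $565036352721$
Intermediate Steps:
$M{\left(E \right)} = 4 E$
$a{\left(H \right)} = 4 H^{3}$ ($a{\left(H \right)} = 4 H H^{2} = 4 H^{3}$)
$Q = 751689$ ($Q = \left(3 + 4 \cdot 6^{3}\right)^{2} = \left(3 + 4 \cdot 216\right)^{2} = \left(3 + 864\right)^{2} = 867^{2} = 751689$)
$Q^{2} = 751689^{2} = 565036352721$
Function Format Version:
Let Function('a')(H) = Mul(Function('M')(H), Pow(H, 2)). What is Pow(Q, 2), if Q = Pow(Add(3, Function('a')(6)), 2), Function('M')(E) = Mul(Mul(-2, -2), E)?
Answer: 565036352721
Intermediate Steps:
Function('M')(E) = Mul(4, E)
Function('a')(H) = Mul(4, Pow(H, 3)) (Function('a')(H) = Mul(Mul(4, H), Pow(H, 2)) = Mul(4, Pow(H, 3)))
Q = 751689 (Q = Pow(Add(3, Mul(4, Pow(6, 3))), 2) = Pow(Add(3, Mul(4, 216)), 2) = Pow(Add(3, 864), 2) = Pow(867, 2) = 751689)
Pow(Q, 2) = Pow(751689, 2) = 565036352721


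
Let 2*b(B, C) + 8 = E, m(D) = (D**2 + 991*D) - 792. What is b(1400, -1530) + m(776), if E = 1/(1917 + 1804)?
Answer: 10198487033/7442 ≈ 1.3704e+6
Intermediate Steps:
m(D) = -792 + D**2 + 991*D
E = 1/3721 ≈ 0.00026874
b(B, C) = -29767/7442 (b(B, C) = -4 + (1/2)*(1/3721) = -4 + 1/7442 = -29767/7442)
b(1400, -1530) + m(776) = -29767/7442 + (-792 + 776**2 + 991*776) = -29767/7442 + (-792 + 602176 + 769016) = -29767/7442 + 1370400 = 10198487033/7442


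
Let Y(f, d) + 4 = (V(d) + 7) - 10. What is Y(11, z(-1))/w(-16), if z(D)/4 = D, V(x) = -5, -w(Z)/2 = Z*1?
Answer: -3/8 ≈ -0.37500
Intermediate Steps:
w(Z) = -2*Z
z(D) = 4*D
Y(f, d) = -12 (Y(f, d) = -4 + ((-5 + 7) - 10) = -4 + (2 - 10) = -4 - 8 = -12)
Y(11, z(-1))/w(-16) = -12/((-2*(-16))) = -12/32 = -12*1/32 = -3/8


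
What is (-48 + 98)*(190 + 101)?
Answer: 14550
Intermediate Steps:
(-48 + 98)*(190 + 101) = 50*291 = 14550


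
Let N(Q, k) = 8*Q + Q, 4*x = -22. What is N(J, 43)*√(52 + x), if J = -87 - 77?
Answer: -738*√186 ≈ -10065.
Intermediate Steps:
J = -164
x = -11/2 (x = (¼)*(-22) = -11/2 ≈ -5.5000)
N(Q, k) = 9*Q
N(J, 43)*√(52 + x) = (9*(-164))*√(52 - 11/2) = -738*√186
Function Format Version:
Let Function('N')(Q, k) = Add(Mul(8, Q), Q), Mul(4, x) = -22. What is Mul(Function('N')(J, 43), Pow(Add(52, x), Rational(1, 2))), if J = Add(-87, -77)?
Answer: Mul(-738, Pow(186, Rational(1, 2))) ≈ -10065.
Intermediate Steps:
J = -164
x = Rational(-11, 2) (x = Mul(Rational(1, 4), -22) = Rational(-11, 2) ≈ -5.5000)
Function('N')(Q, k) = Mul(9, Q)
Mul(Function('N')(J, 43), Pow(Add(52, x), Rational(1, 2))) = Mul(Mul(9, -164), Pow(Add(52, Rational(-11, 2)), Rational(1, 2))) = Mul(-1476, Pow(Rational(93, 2), Rational(1, 2))) = Mul(-1476, Mul(Rational(1, 2), Pow(186, Rational(1, 2)))) = Mul(-738, Pow(186, Rational(1, 2)))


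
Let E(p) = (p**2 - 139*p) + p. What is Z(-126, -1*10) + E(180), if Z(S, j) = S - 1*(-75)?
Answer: 7509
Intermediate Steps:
Z(S, j) = 75 + S (Z(S, j) = S + 75 = 75 + S)
E(p) = p**2 - 138*p
Z(-126, -1*10) + E(180) = (75 - 126) + 180*(-138 + 180) = -51 + 180*42 = -51 + 7560 = 7509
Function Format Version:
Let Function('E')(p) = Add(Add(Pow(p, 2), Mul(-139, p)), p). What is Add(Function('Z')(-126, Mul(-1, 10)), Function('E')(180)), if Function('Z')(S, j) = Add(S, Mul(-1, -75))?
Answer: 7509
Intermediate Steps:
Function('Z')(S, j) = Add(75, S) (Function('Z')(S, j) = Add(S, 75) = Add(75, S))
Function('E')(p) = Add(Pow(p, 2), Mul(-138, p))
Add(Function('Z')(-126, Mul(-1, 10)), Function('E')(180)) = Add(Add(75, -126), Mul(180, Add(-138, 180))) = Add(-51, Mul(180, 42)) = Add(-51, 7560) = 7509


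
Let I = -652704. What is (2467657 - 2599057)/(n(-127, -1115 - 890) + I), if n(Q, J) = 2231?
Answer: 131400/650473 ≈ 0.20201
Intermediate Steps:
(2467657 - 2599057)/(n(-127, -1115 - 890) + I) = (2467657 - 2599057)/(2231 - 652704) = -131400/(-650473) = -131400*(-1/650473) = 131400/650473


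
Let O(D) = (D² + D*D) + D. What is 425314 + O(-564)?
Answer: 1060942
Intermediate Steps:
O(D) = D + 2*D² (O(D) = (D² + D²) + D = 2*D² + D = D + 2*D²)
425314 + O(-564) = 425314 - 564*(1 + 2*(-564)) = 425314 - 564*(1 - 1128) = 425314 - 564*(-1127) = 425314 + 635628 = 1060942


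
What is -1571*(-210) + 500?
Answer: 330410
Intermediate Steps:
-1571*(-210) + 500 = 329910 + 500 = 330410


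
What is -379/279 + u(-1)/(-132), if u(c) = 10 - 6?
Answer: -4262/3069 ≈ -1.3887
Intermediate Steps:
u(c) = 4
-379/279 + u(-1)/(-132) = -379/279 + 4/(-132) = -379*1/279 + 4*(-1/132) = -379/279 - 1/33 = -4262/3069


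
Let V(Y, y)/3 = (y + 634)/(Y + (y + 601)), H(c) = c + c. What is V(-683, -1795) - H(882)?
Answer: -3307545/1877 ≈ -1762.1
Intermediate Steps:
H(c) = 2*c
V(Y, y) = 3*(634 + y)/(601 + Y + y) (V(Y, y) = 3*((y + 634)/(Y + (y + 601))) = 3*((634 + y)/(Y + (601 + y))) = 3*((634 + y)/(601 + Y + y)) = 3*(634 + y)/(601 + Y + y))
V(-683, -1795) - H(882) = 3*(634 - 1795)/(601 - 683 - 1795) - 2*882 = 3*(-1161)/(-1877) - 1*1764 = 3*(-1/1877)*(-1161) - 1764 = 3483/1877 - 1764 = -3307545/1877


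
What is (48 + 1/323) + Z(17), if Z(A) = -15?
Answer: 10660/323 ≈ 33.003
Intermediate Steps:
(48 + 1/323) + Z(17) = (48 + 1/323) - 15 = 15505/323 - 15 = 10660/323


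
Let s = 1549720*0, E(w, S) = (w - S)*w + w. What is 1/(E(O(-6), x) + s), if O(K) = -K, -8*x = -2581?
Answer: -4/7575 ≈ -0.00052805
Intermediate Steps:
x = 2581/8 (x = -1/8*(-2581) = 2581/8 ≈ 322.63)
E(w, S) = w + w*(w - S) (E(w, S) = w*(w - S) + w = w + w*(w - S))
s = 0
1/(E(O(-6), x) + s) = 1/((-1*(-6))*(1 - 1*(-6) - 1*2581/8) + 0) = 1/(6*(1 + 6 - 2581/8) + 0) = 1/(6*(-2525/8) + 0) = 1/(-7575/4 + 0) = 1/(-7575/4) = -4/7575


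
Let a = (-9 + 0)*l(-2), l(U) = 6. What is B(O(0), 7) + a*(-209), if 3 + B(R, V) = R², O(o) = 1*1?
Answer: 11284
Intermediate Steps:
O(o) = 1
B(R, V) = -3 + R²
a = -54 (a = (-9 + 0)*6 = -9*6 = -54)
B(O(0), 7) + a*(-209) = (-3 + 1²) - 54*(-209) = (-3 + 1) + 11286 = -2 + 11286 = 11284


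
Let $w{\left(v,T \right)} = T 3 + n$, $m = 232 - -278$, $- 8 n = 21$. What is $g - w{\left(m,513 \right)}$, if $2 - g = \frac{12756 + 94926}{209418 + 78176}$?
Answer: $- \frac{1765538903}{1150376} \approx -1534.8$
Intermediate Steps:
$n = - \frac{21}{8}$ ($n = \left(- \frac{1}{8}\right) 21 = - \frac{21}{8} \approx -2.625$)
$m = 510$ ($m = 232 + 278 = 510$)
$w{\left(v,T \right)} = - \frac{21}{8} + 3 T$ ($w{\left(v,T \right)} = T 3 - \frac{21}{8} = 3 T - \frac{21}{8} = - \frac{21}{8} + 3 T$)
$g = \frac{233753}{143797}$ ($g = 2 - \frac{12756 + 94926}{209418 + 78176} = 2 - \frac{107682}{287594} = 2 - 107682 \cdot \frac{1}{287594} = 2 - \frac{53841}{143797} = \frac{233753}{143797} \approx 1.6256$)
$g - w{\left(m,513 \right)} = \frac{233753}{143797} - \left(- \frac{21}{8} + 3 \cdot 513\right) = \frac{233753}{143797} - \left(- \frac{21}{8} + 1539\right) = \frac{233753}{143797} - \frac{12291}{8} = - \frac{1765538903}{1150376}$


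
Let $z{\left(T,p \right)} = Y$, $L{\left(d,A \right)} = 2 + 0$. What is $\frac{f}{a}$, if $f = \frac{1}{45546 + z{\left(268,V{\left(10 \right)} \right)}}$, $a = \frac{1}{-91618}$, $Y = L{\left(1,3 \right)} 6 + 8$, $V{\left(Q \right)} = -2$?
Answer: $- \frac{45809}{22783} \approx -2.0107$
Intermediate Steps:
$L{\left(d,A \right)} = 2$
$Y = 20$ ($Y = 2 \cdot 6 + 8 = 12 + 8 = 20$)
$a = - \frac{1}{91618} \approx -1.0915 \cdot 10^{-5}$
$z{\left(T,p \right)} = 20$
$f = \frac{1}{45566}$ ($f = \frac{1}{45546 + 20} = \frac{1}{45566} \approx 2.1946 \cdot 10^{-5}$)
$\frac{f}{a} = \frac{1}{45566 \left(- \frac{1}{91618}\right)} = \frac{1}{45566} \left(-91618\right) = - \frac{45809}{22783}$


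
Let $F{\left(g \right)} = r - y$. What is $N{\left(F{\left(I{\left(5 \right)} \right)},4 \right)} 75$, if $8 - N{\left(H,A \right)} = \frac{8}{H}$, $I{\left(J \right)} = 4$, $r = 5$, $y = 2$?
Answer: $400$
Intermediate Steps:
$F{\left(g \right)} = 3$ ($F{\left(g \right)} = 5 - 2 = 3$)
$N{\left(H,A \right)} = 8 - \frac{8}{H}$
$N{\left(F{\left(I{\left(5 \right)} \right)},4 \right)} 75 = \left(8 - \frac{8}{3}\right) 75 = \frac{16}{3} \cdot 75 = 400$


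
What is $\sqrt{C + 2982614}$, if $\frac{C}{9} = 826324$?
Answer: $\sqrt{10419530} \approx 3227.9$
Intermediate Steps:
$C = 7436916$ ($C = 9 \cdot 826324 = 7436916$)
$\sqrt{C + 2982614} = \sqrt{7436916 + 2982614} = \sqrt{10419530}$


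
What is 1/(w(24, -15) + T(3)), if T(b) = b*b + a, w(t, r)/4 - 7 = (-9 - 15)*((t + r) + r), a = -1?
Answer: 1/612 ≈ 0.0016340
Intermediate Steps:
w(t, r) = 28 - 192*r - 96*t (w(t, r) = 28 + 4*((-9 - 15)*((t + r) + r)) = 28 + 4*(-24*((r + t) + r)) = 28 + 4*(-24*(t + 2*r)) = 28 + 4*(-48*r - 24*t) = 28 + (-192*r - 96*t) = 28 - 192*r - 96*t)
T(b) = -1 + b**2 (T(b) = b*b - 1 = b**2 - 1 = -1 + b**2)
1/(w(24, -15) + T(3)) = 1/((28 - 192*(-15) - 96*24) + (-1 + 3**2)) = 1/((28 + 2880 - 2304) + (-1 + 9)) = 1/(604 + 8) = 1/612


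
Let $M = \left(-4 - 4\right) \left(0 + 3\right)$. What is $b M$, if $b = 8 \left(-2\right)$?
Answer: $384$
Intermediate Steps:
$b = -16$
$M = -24$ ($M = \left(-4 - 4\right) 3 = \left(-8\right) 3 = -24$)
$b M = \left(-16\right) \left(-24\right) = 384$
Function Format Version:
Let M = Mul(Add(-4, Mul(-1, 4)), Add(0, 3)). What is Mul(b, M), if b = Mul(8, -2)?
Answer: 384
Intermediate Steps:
b = -16
M = -24 (M = Mul(Add(-4, -4), 3) = Mul(-8, 3) = -24)
Mul(b, M) = Mul(-16, -24) = 384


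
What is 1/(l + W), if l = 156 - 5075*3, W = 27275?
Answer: 1/12206 ≈ 8.1927e-5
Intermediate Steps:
l = -15069 (l = 156 - 203*75 = 156 - 15225 = -15069)
1/(l + W) = 1/(-15069 + 27275) = 1/12206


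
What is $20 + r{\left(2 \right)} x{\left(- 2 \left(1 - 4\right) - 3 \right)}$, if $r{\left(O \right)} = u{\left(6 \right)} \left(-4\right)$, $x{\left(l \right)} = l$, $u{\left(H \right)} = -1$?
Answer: $32$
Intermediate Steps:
$r{\left(O \right)} = 4$ ($r{\left(O \right)} = \left(-1\right) \left(-4\right) = 4$)
$20 + r{\left(2 \right)} x{\left(- 2 \left(1 - 4\right) - 3 \right)} = 20 + 4 \left(- 2 \left(1 - 4\right) - 3\right) = 20 + 4 \left(\left(-2\right) \left(-3\right) - 3\right) = 20 + 4 \left(6 - 3\right) = 20 + 4 \cdot 3 = 20 + 12 = 32$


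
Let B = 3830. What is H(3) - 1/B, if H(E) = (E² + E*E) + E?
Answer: 80429/3830 ≈ 21.000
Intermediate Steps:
H(E) = E + 2*E² (H(E) = (E² + E²) + E = 2*E² + E = E + 2*E²)
H(3) - 1/B = 3*(1 + 2*3) - 1/3830 = 3*(1 + 6) - 1*1/3830 = 3*7 - 1/3830 = 21 - 1/3830 = 80429/3830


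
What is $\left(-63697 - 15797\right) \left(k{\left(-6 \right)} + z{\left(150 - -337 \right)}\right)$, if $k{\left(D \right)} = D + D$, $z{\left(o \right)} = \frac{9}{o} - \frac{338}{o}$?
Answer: $\frac{490716462}{487} \approx 1.0076 \cdot 10^{6}$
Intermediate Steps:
$z{\left(o \right)} = - \frac{329}{o}$
$k{\left(D \right)} = 2 D$
$\left(-63697 - 15797\right) \left(k{\left(-6 \right)} + z{\left(150 - -337 \right)}\right) = \left(-63697 - 15797\right) \left(2 \left(-6\right) - \frac{329}{150 - -337}\right) = - 79494 \left(-12 - \frac{329}{150 + 337}\right) = - 79494 \left(-12 - \frac{329}{487}\right) = \left(-79494\right) \left(- \frac{6173}{487}\right) = \frac{490716462}{487}$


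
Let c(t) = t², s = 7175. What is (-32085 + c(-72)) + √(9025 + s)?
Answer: -26901 + 90*√2 ≈ -26774.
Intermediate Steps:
(-32085 + c(-72)) + √(9025 + s) = (-32085 + (-72)²) + √(9025 + 7175) = (-32085 + 5184) + √16200 = -26901 + 90*√2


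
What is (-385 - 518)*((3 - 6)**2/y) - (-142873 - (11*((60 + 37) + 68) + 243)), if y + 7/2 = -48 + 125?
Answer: 1013743/7 ≈ 1.4482e+5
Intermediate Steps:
y = 147/2 (y = -7/2 + (-48 + 125) = -7/2 + 77 = 147/2 ≈ 73.500)
(-385 - 518)*((3 - 6)**2/y) - (-142873 - (11*((60 + 37) + 68) + 243)) = (-385 - 518)*((3 - 6)**2/(147/2)) - (-142873 - (11*((60 + 37) + 68) + 243)) = -903*(-3)**2*2/147 - (-142873 - (11*(97 + 68) + 243)) = -8127*2/147 - (-142873 - (11*165 + 243)) = -903*6/49 - (-142873 - (1815 + 243)) = -774/7 - (-142873 - 1*2058) = -774/7 - (-142873 - 2058) = -774/7 - 1*(-144931) = -774/7 + 144931 = 1013743/7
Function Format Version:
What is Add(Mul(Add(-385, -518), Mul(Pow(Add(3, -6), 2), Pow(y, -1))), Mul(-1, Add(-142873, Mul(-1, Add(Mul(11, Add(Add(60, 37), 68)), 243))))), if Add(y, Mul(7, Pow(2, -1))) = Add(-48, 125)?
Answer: Rational(1013743, 7) ≈ 1.4482e+5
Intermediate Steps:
y = Rational(147, 2) (y = Add(Rational(-7, 2), Add(-48, 125)) = Add(Rational(-7, 2), 77) = Rational(147, 2) ≈ 73.500)
Add(Mul(Add(-385, -518), Mul(Pow(Add(3, -6), 2), Pow(y, -1))), Mul(-1, Add(-142873, Mul(-1, Add(Mul(11, Add(Add(60, 37), 68)), 243))))) = Add(Mul(Add(-385, -518), Mul(Pow(Add(3, -6), 2), Pow(Rational(147, 2), -1))), Mul(-1, Add(-142873, Mul(-1, Add(Mul(11, Add(Add(60, 37), 68)), 243))))) = Add(Mul(-903, Mul(Pow(-3, 2), Rational(2, 147))), Mul(-1, Add(-142873, Mul(-1, Add(Mul(11, Add(97, 68)), 243))))) = Add(Mul(-903, Mul(9, Rational(2, 147))), Mul(-1, Add(-142873, Mul(-1, Add(Mul(11, 165), 243))))) = Add(Mul(-903, Rational(6, 49)), Mul(-1, Add(-142873, Mul(-1, Add(1815, 243))))) = Add(Rational(-774, 7), Mul(-1, Add(-142873, Mul(-1, 2058)))) = Add(Rational(-774, 7), Mul(-1, Add(-142873, -2058))) = Add(Rational(-774, 7), Mul(-1, -144931)) = Add(Rational(-774, 7), 144931) = Rational(1013743, 7)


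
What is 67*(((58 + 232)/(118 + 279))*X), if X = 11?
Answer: 213730/397 ≈ 538.36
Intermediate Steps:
67*(((58 + 232)/(118 + 279))*X) = 67*(((58 + 232)/(118 + 279))*11) = 67*((290/397)*11) = 67*(3190/397) = 213730/397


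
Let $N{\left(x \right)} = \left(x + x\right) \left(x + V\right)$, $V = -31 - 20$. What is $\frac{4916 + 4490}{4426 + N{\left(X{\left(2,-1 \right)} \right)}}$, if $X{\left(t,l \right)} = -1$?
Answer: $\frac{4703}{2265} \approx 2.0764$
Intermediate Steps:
$V = -51$ ($V = -31 - 20 = -51$)
$N{\left(x \right)} = 2 x \left(-51 + x\right)$ ($N{\left(x \right)} = \left(x + x\right) \left(x - 51\right) = 2 x \left(-51 + x\right)$)
$\frac{4916 + 4490}{4426 + N{\left(X{\left(2,-1 \right)} \right)}} = \frac{4916 + 4490}{4426 + 2 \left(-1\right) \left(-51 - 1\right)} = \frac{9406}{4426 + 2 \left(-1\right) \left(-52\right)} = \frac{9406}{4426 + 104} = \frac{9406}{4530} = 9406 \cdot \frac{1}{4530} = \frac{4703}{2265}$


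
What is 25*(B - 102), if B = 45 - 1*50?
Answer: -2675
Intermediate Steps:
B = -5 (B = 45 - 50 = -5)
25*(B - 102) = 25*(-5 - 102) = 25*(-107) = -2675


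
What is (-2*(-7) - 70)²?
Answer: 3136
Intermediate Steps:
(-2*(-7) - 70)² = (14 - 70)² = (-56)² = 3136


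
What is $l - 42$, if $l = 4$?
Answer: $-38$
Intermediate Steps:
$l - 42 = 4 - 42 = -38$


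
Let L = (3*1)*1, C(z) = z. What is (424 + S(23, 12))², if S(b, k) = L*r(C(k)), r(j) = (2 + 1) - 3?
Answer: 179776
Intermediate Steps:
r(j) = 0 (r(j) = 3 - 3 = 0)
L = 3 (L = 3*1 = 3)
S(b, k) = 0 (S(b, k) = 3*0 = 0)
(424 + S(23, 12))² = (424 + 0)² = 424² = 179776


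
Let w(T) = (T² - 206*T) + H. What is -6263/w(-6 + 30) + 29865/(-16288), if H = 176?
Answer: -22639/66679 ≈ -0.33952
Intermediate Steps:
w(T) = 176 + T² - 206*T (w(T) = (T² - 206*T) + 176 = 176 + T² - 206*T)
-6263/w(-6 + 30) + 29865/(-16288) = -6263/(176 + (-6 + 30)² - 206*(-6 + 30)) + 29865/(-16288) = -6263/(176 + 24² - 206*24) + 29865*(-1/16288) = -6263/(176 + 576 - 4944) - 29865/16288 = -6263/(-4192) - 29865/16288 = -6263*(-1/4192) - 29865/16288 = 6263/4192 - 29865/16288 = -22639/66679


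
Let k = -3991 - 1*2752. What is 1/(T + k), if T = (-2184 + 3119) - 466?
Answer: -1/6274 ≈ -0.00015939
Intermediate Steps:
k = -6743 (k = -3991 - 2752 = -6743)
T = 469 (T = 935 - 466 = 469)
1/(T + k) = 1/(469 - 6743) = 1/(-6274) = -1/6274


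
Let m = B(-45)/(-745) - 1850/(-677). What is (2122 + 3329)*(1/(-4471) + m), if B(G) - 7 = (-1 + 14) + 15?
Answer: 6601936175808/451003183 ≈ 14638.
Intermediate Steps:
B(G) = 35 (B(G) = 7 + ((-1 + 14) + 15) = 7 + (13 + 15) = 7 + 28 = 35)
m = 270911/100873 (m = 35/(-745) - 1850/(-677) = 35*(-1/745) - 1850*(-1/677) = -7/149 + 1850/677 = 270911/100873 ≈ 2.6857)
(2122 + 3329)*(1/(-4471) + m) = (2122 + 3329)*(1/(-4471) + 270911/100873) = 5451*(-1/4471 + 270911/100873) = 5451*(1211142208/451003183) = 6601936175808/451003183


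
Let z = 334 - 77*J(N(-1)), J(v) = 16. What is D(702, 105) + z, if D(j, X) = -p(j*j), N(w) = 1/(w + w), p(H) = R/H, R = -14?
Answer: -221268989/246402 ≈ -898.00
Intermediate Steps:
p(H) = -14/H
N(w) = 1/(2*w)
D(j, X) = 14/j**2 (D(j, X) = -(-14)/(j*j) = -(-14)/(j**2) = -(-14)/j**2 = 14/j**2)
z = -898 (z = 334 - 77*16 = 334 - 1232 = -898)
D(702, 105) + z = 14/702**2 - 898 = 14*(1/492804) - 898 = 7/246402 - 898 = -221268989/246402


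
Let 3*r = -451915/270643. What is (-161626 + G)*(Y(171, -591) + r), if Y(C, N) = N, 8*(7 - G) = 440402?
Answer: 208133328293429/1623858 ≈ 1.2817e+8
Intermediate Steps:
G = -220173/4 (G = 7 - ⅛*440402 = 7 - 220201/4 = -220173/4 ≈ -55043.)
r = -451915/811929 (r = (-451915/270643)/3 = (-451915*1/270643)/3 = (⅓)*(-451915/270643) = -451915/811929 ≈ -0.55659)
(-161626 + G)*(Y(171, -591) + r) = (-161626 - 220173/4)*(-591 - 451915/811929) = -866677/4*(-480301954/811929) = 208133328293429/1623858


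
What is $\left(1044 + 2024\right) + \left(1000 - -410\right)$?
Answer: $4478$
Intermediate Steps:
$\left(1044 + 2024\right) + \left(1000 - -410\right) = 3068 + \left(1000 + 410\right) = 3068 + 1410 = 4478$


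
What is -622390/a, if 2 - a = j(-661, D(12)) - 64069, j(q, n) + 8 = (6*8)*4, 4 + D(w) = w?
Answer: -622390/63887 ≈ -9.7421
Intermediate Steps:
D(w) = -4 + w
j(q, n) = 184 (j(q, n) = -8 + (6*8)*4 = -8 + 48*4 = -8 + 192 = 184)
a = 63887 (a = 2 - (184 - 64069) = 2 - 1*(-63885) = 2 + 63885 = 63887)
-622390/a = -622390/63887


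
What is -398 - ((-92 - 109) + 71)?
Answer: -268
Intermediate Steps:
-398 - ((-92 - 109) + 71) = -398 - (-201 + 71) = -398 - 1*(-130) = -398 + 130 = -268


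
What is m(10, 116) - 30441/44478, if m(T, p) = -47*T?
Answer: -6978367/14826 ≈ -470.68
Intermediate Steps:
m(10, 116) - 30441/44478 = -47*10 - 30441/44478 = -470 - 30441/44478 = -470 - 1*10147/14826 = -470 - 10147/14826 = -6978367/14826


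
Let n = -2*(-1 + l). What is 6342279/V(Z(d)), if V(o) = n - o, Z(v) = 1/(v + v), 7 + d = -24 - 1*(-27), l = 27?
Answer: -611304/5 ≈ -1.2226e+5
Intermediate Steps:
d = -4 (d = -7 + (-24 - 1*(-27)) = -7 + (-24 + 27) = -7 + 3 = -4)
n = -52 (n = -2*(-1 + 27) = -2*26 = -52)
Z(v) = 1/(2*v)
V(o) = -52 - o
6342279/V(Z(d)) = 6342279/(-52 - 1/(2*(-4))) = 6342279/(-52 - (-1)/(2*4)) = 6342279/(-52 - 1*(-1/8)) = 6342279/(-52 + 1/8) = 6342279/(-415/8) = 6342279*(-8/415) = -611304/5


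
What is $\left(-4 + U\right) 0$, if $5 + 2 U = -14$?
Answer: $0$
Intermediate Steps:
$U = - \frac{19}{2}$ ($U = - \frac{5}{2} + \frac{1}{2} \left(-14\right) = - \frac{5}{2} - 7 = - \frac{19}{2} \approx -9.5$)
$\left(-4 + U\right) 0 = \left(-4 - \frac{19}{2}\right) 0 = \left(- \frac{27}{2}\right) 0 = 0$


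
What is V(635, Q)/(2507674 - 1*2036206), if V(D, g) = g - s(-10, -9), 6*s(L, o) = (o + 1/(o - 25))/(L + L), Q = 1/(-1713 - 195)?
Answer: -49153/305850720960 ≈ -1.6071e-7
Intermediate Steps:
Q = -1/1908 (Q = 1/(-1908) = -1/1908 ≈ -0.00052411)
s(L, o) = (o + 1/(-25 + o))/(12*L) (s(L, o) = ((o + 1/(o - 25))/(L + L))/6 = ((o + 1/(-25 + o))/((2*L)))/6 = ((o + 1/(-25 + o))*(1/(2*L)))/6 = ((o + 1/(-25 + o))/(2*L))/6 = (o + 1/(-25 + o))/(12*L))
V(D, g) = -307/4080 + g (V(D, g) = g - (1 + (-9)² - 25*(-9))/(12*(-10)*(-25 - 9)) = g - (-1)*(1 + 81 + 225)/(12*10*(-34)) = g - (-1)*(-1)*307/(12*10*34) = g - 1*307/4080 = g - 307/4080 = -307/4080 + g)
V(635, Q)/(2507674 - 1*2036206) = (-307/4080 - 1/1908)/(2507674 - 1*2036206) = -49153/(648720*(2507674 - 2036206)) = -49153/648720/471468 = -49153/648720*1/471468 = -49153/305850720960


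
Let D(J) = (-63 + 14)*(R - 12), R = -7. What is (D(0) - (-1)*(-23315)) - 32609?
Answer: -54993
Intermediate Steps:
D(J) = 931 (D(J) = (-63 + 14)*(-7 - 12) = -49*(-19) = 931)
(D(0) - (-1)*(-23315)) - 32609 = (931 - (-1)*(-23315)) - 32609 = (931 - 1*23315) - 32609 = (931 - 23315) - 32609 = -22384 - 32609 = -54993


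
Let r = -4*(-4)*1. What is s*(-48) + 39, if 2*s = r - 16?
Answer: 39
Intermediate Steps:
r = 16 (r = 16*1 = 16)
s = 0 (s = (16 - 16)/2 = (1/2)*0 = 0)
s*(-48) + 39 = 0*(-48) + 39 = 0 + 39 = 39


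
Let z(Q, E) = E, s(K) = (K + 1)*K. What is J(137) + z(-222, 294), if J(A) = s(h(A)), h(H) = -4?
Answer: 306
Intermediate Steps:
s(K) = K*(1 + K) (s(K) = (1 + K)*K = K*(1 + K))
J(A) = 12 (J(A) = -4*(1 - 4) = -4*(-3) = 12)
J(137) + z(-222, 294) = 12 + 294 = 306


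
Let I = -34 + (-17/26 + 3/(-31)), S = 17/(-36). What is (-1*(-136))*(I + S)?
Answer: -17374442/3627 ≈ -4790.3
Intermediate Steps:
S = -17/36 (S = 17*(-1/36) = -17/36 ≈ -0.47222)
I = -28009/806 (I = -34 + (-17*1/26 + 3*(-1/31)) = -34 + (-17/26 - 3/31) = -34 - 605/806 = -28009/806 ≈ -34.751)
(-1*(-136))*(I + S) = (-1*(-136))*(-28009/806 - 17/36) = 136*(-511013/14508) = -17374442/3627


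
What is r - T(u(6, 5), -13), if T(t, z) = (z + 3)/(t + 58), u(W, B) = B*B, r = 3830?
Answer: 317900/83 ≈ 3830.1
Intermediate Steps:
u(W, B) = B²
T(t, z) = (3 + z)/(58 + t)
r - T(u(6, 5), -13) = 3830 - (3 - 13)/(58 + 5²) = 3830 - (-10)/(58 + 25) = 3830 - (-10)/83 = 3830 - 1*(-10/83) = 3830 + 10/83 = 317900/83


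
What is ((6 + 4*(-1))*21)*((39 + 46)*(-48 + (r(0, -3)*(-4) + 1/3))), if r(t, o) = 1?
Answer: -184450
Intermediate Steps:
((6 + 4*(-1))*21)*((39 + 46)*(-48 + (r(0, -3)*(-4) + 1/3))) = ((6 + 4*(-1))*21)*((39 + 46)*(-48 + (1*(-4) + 1/3))) = ((6 - 4)*21)*(85*(-48 + (-4 + ⅓))) = (2*21)*(85*(-48 - 11/3)) = 42*(85*(-155/3)) = 42*(-13175/3) = -184450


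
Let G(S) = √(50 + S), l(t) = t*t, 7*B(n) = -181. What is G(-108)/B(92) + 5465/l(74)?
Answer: 5465/5476 - 7*I*√58/181 ≈ 0.99799 - 0.29453*I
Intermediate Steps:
B(n) = -181/7 (B(n) = (⅐)*(-181) = -181/7)
l(t) = t²
G(-108)/B(92) + 5465/l(74) = √(50 - 108)/(-181/7) + 5465/(74²) = √(-58)*(-7/181) + 5465/5476 = (I*√58)*(-7/181) + 5465*(1/5476) = -7*I*√58/181 + 5465/5476 = 5465/5476 - 7*I*√58/181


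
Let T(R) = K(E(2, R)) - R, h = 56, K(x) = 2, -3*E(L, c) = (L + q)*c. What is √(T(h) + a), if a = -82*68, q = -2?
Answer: I*√5630 ≈ 75.033*I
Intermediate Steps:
E(L, c) = -c*(-2 + L)/3 (E(L, c) = -(L - 2)*c/3 = -(-2 + L)*c/3 = -c*(-2 + L)/3)
a = -5576
T(R) = 2 - R
√(T(h) + a) = √((2 - 1*56) - 5576) = √((2 - 56) - 5576) = √(-54 - 5576) = √(-5630) = I*√5630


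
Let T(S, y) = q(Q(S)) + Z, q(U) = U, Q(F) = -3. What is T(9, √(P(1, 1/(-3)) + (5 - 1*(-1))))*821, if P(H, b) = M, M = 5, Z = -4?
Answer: -5747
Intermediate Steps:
P(H, b) = 5
T(S, y) = -7 (T(S, y) = -3 - 4 = -7)
T(9, √(P(1, 1/(-3)) + (5 - 1*(-1))))*821 = -7*821 = -5747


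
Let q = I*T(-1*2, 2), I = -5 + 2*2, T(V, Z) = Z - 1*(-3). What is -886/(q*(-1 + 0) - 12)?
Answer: 886/7 ≈ 126.57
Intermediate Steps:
T(V, Z) = 3 + Z (T(V, Z) = Z + 3 = 3 + Z)
I = -1 (I = -5 + 4 = -1)
q = -5 (q = -(3 + 2) = -1*5 = -5)
-886/(q*(-1 + 0) - 12) = -886/(-5*(-1 + 0) - 12) = -886/(-5*(-1) - 12) = -886/(5 - 12) = -886/(-7) = -886*(-1/7) = 886/7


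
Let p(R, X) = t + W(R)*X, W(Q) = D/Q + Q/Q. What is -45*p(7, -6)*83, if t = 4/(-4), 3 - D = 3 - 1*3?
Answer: 250245/7 ≈ 35749.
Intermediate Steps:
D = 3 (D = 3 - (3 - 1*3) = 3 - (3 - 3) = 3 - 1*0 = 3 + 0 = 3)
t = -1 (t = 4*(-¼) = -1)
W(Q) = 1 + 3/Q (W(Q) = 3/Q + Q/Q = 3/Q + 1 = 1 + 3/Q)
p(R, X) = -1 + X*(3 + R)/R (p(R, X) = -1 + ((3 + R)/R)*X = -1 + X*(3 + R)/R)
-45*p(7, -6)*83 = -45*(-1*7 - 6*(3 + 7))/7*83 = -45*(-7 - 6*10)/7*83 = -45*(-7 - 60)/7*83 = -45*(-67)/7*83 = -45*(-67/7)*83 = (3015/7)*83 = 250245/7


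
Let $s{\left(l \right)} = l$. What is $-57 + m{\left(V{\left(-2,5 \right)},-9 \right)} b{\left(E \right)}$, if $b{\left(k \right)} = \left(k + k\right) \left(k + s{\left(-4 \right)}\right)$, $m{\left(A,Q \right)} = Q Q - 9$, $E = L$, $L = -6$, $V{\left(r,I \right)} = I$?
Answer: $8583$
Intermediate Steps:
$E = -6$
$m{\left(A,Q \right)} = -9 + Q^{2}$ ($m{\left(A,Q \right)} = Q^{2} - 9 = -9 + Q^{2}$)
$b{\left(k \right)} = 2 k \left(-4 + k\right)$ ($b{\left(k \right)} = \left(k + k\right) \left(k - 4\right) = 2 k \left(-4 + k\right)$)
$-57 + m{\left(V{\left(-2,5 \right)},-9 \right)} b{\left(E \right)} = -57 + \left(-9 + \left(-9\right)^{2}\right) 2 \left(-6\right) \left(-4 - 6\right) = -57 + \left(-9 + 81\right) 2 \left(-6\right) \left(-10\right) = -57 + 72 \cdot 120 = -57 + 8640 = 8583$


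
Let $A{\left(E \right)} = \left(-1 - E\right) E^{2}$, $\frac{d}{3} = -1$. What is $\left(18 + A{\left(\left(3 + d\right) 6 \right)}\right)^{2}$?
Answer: $324$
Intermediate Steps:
$d = -3$ ($d = 3 \left(-1\right) = -3$)
$A{\left(E \right)} = E^{2} \left(-1 - E\right)$
$\left(18 + A{\left(\left(3 + d\right) 6 \right)}\right)^{2} = \left(18 + \left(\left(3 - 3\right) 6\right)^{2} \left(-1 - \left(3 - 3\right) 6\right)\right)^{2} = \left(18 + \left(0 \cdot 6\right)^{2} \left(-1 - 0 \cdot 6\right)\right)^{2} = \left(18 + 0^{2} \left(-1 - 0\right)\right)^{2} = \left(18 + 0 \left(-1 + 0\right)\right)^{2} = \left(18 + 0 \left(-1\right)\right)^{2} = \left(18 + 0\right)^{2} = 18^{2} = 324$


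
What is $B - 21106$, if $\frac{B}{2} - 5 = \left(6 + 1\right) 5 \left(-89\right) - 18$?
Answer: $-27362$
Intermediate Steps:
$B = -6256$ ($B = 10 + 2 \left(\left(6 + 1\right) 5 \left(-89\right) - 18\right) = 10 + 2 \left(7 \cdot 5 \left(-89\right) - 18\right) = 10 + 2 \left(35 \left(-89\right) - 18\right) = 10 + 2 \left(-3115 - 18\right) = 10 + 2 \left(-3133\right) = 10 - 6266 = -6256$)
$B - 21106 = -6256 - 21106 = -27362$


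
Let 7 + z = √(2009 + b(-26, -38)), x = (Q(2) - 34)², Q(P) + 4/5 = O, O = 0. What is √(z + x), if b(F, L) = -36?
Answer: √(30101 + 25*√1973)/5 ≈ 35.334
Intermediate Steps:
Q(P) = -⅘ (Q(P) = -⅘ + 0 = -⅘)
x = 30276/25 (x = (-⅘ - 34)² = (-174/5)² = 30276/25 ≈ 1211.0)
z = -7 + √1973 (z = -7 + √(2009 - 36) = -7 + √1973 ≈ 37.418)
√(z + x) = √((-7 + √1973) + 30276/25) = √(30101/25 + √1973)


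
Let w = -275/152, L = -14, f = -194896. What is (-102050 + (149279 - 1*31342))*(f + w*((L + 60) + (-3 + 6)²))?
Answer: -470879829179/152 ≈ -3.0979e+9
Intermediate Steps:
w = -275/152 (w = -275*1/152 = -275/152 ≈ -1.8092)
(-102050 + (149279 - 1*31342))*(f + w*((L + 60) + (-3 + 6)²)) = (-102050 + (149279 - 1*31342))*(-194896 - 275*((-14 + 60) + (-3 + 6)²)/152) = (-102050 + (149279 - 31342))*(-194896 - 275*(46 + 3²)/152) = (-102050 + 117937)*(-194896 - 275*(46 + 9)/152) = 15887*(-194896 - 275/152*55) = 15887*(-194896 - 15125/152) = 15887*(-29639317/152) = -470879829179/152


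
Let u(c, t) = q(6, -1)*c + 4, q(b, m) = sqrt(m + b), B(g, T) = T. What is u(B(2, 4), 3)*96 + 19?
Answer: 403 + 384*sqrt(5) ≈ 1261.7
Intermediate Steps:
q(b, m) = sqrt(b + m)
u(c, t) = 4 + c*sqrt(5) (u(c, t) = sqrt(6 - 1)*c + 4 = sqrt(5)*c + 4 = c*sqrt(5) + 4 = 4 + c*sqrt(5))
u(B(2, 4), 3)*96 + 19 = (4 + 4*sqrt(5))*96 + 19 = (384 + 384*sqrt(5)) + 19 = 403 + 384*sqrt(5)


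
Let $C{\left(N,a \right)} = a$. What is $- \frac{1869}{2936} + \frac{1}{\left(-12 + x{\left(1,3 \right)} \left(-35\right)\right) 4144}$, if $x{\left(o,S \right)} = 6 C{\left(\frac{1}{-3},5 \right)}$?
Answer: $- \frac{1028167171}{1615140576} \approx -0.63658$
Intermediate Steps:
$x{\left(o,S \right)} = 30$ ($x{\left(o,S \right)} = 6 \cdot 5 = 30$)
$- \frac{1869}{2936} + \frac{1}{\left(-12 + x{\left(1,3 \right)} \left(-35\right)\right) 4144} = - \frac{1869}{2936} + \frac{1}{\left(-12 + 30 \left(-35\right)\right) 4144} = \left(-1869\right) \frac{1}{2936} + \frac{1}{-12 - 1050} \cdot \frac{1}{4144} = - \frac{1869}{2936} + \frac{1}{-1062} \cdot \frac{1}{4144} = - \frac{1869}{2936} - \frac{1}{4400928} = - \frac{1028167171}{1615140576}$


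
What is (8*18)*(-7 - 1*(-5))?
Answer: -288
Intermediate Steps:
(8*18)*(-7 - 1*(-5)) = 144*(-7 + 5) = 144*(-2) = -288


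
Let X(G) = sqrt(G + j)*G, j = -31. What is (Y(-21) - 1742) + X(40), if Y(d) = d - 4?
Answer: -1647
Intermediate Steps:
Y(d) = -4 + d
X(G) = G*sqrt(-31 + G) (X(G) = sqrt(G - 31)*G = sqrt(-31 + G)*G = G*sqrt(-31 + G))
(Y(-21) - 1742) + X(40) = ((-4 - 21) - 1742) + 40*sqrt(-31 + 40) = (-25 - 1742) + 40*sqrt(9) = -1767 + 40*3 = -1767 + 120 = -1647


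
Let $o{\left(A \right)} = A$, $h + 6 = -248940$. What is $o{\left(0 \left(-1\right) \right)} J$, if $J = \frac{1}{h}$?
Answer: $0$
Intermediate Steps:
$h = -248946$ ($h = -6 - 248940 = -248946$)
$J = - \frac{1}{248946}$ ($J = \frac{1}{-248946} = - \frac{1}{248946} \approx -4.0169 \cdot 10^{-6}$)
$o{\left(0 \left(-1\right) \right)} J = 0 \left(-1\right) \left(- \frac{1}{248946}\right) = 0 \left(- \frac{1}{248946}\right) = 0$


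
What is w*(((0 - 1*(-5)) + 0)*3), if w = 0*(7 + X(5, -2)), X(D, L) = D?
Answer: 0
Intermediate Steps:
w = 0 (w = 0*(7 + 5) = 0*12 = 0)
w*(((0 - 1*(-5)) + 0)*3) = 0*(((0 - 1*(-5)) + 0)*3) = 0*(((0 + 5) + 0)*3) = 0*((5 + 0)*3) = 0*(5*3) = 0*15 = 0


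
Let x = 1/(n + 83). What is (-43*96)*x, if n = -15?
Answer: -1032/17 ≈ -60.706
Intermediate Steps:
x = 1/68 (x = 1/(-15 + 83) = 1/68 ≈ 0.014706)
(-43*96)*x = -43*96*(1/68) = -4128*1/68 = -1032/17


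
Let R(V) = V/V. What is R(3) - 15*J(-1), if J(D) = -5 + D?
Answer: 91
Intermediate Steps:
R(V) = 1
R(3) - 15*J(-1) = 1 - 15*(-5 - 1) = 1 - 15*(-6) = 1 + 90 = 91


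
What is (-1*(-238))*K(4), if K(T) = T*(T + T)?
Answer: 7616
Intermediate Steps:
K(T) = 2*T**2 (K(T) = T*(2*T) = 2*T**2)
(-1*(-238))*K(4) = (-1*(-238))*(2*4**2) = 238*(2*16) = 238*32 = 7616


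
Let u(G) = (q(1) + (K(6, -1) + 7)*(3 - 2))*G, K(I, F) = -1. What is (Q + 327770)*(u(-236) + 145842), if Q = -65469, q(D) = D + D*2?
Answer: 37697375118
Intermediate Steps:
q(D) = 3*D (q(D) = D + 2*D = 3*D)
u(G) = 9*G (u(G) = (3*1 + (-1 + 7)*(3 - 2))*G = (3 + 6*1)*G = (3 + 6)*G = 9*G)
(Q + 327770)*(u(-236) + 145842) = (-65469 + 327770)*(9*(-236) + 145842) = 262301*(-2124 + 145842) = 262301*143718 = 37697375118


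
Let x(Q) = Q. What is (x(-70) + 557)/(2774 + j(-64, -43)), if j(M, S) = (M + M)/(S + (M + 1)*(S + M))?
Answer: 1630963/9290062 ≈ 0.17556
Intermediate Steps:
j(M, S) = 2*M/(S + (1 + M)*(M + S)) (j(M, S) = (2*M)/(S + (1 + M)*(M + S)) = 2*M/(S + (1 + M)*(M + S)))
(x(-70) + 557)/(2774 + j(-64, -43)) = (-70 + 557)/(2774 + 2*(-64)/(-64 + (-64)² + 2*(-43) - 64*(-43))) = 487/(2774 + 2*(-64)/(-64 + 4096 - 86 + 2752)) = 487/(2774 + 2*(-64)/6698) = 487/(2774 + 2*(-64)*(1/6698)) = 487/(2774 - 64/3349) = 487/(9290062/3349) = 487*(3349/9290062) = 1630963/9290062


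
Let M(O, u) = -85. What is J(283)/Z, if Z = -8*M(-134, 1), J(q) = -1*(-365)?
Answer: 73/136 ≈ 0.53677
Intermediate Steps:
J(q) = 365
Z = 680 (Z = -8*(-85) = 680)
J(283)/Z = 365/680 = 365*(1/680) = 73/136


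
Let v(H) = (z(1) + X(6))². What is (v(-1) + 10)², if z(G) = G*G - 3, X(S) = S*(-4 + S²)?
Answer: 1303932100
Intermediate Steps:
z(G) = -3 + G² (z(G) = G² - 3 = -3 + G²)
v(H) = 36100 (v(H) = ((-3 + 1²) + 6*(-4 + 6²))² = ((-3 + 1) + 6*(-4 + 36))² = (-2 + 6*32)² = (-2 + 192)² = 190² = 36100)
(v(-1) + 10)² = (36100 + 10)² = 36110² = 1303932100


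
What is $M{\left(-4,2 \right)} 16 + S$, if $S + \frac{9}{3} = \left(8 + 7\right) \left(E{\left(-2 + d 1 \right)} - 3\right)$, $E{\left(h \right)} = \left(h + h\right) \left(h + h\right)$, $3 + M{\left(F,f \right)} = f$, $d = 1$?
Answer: $-4$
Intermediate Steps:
$M{\left(F,f \right)} = -3 + f$
$E{\left(h \right)} = 4 h^{2}$ ($E{\left(h \right)} = 2 h 2 h = 4 h^{2}$)
$S = 12$ ($S = -3 + \left(8 + 7\right) \left(4 \left(-2 + 1 \cdot 1\right)^{2} - 3\right) = -3 + 15 \left(4 \left(-2 + 1\right)^{2} - 3\right) = -3 + 15 \left(4 \left(-1\right)^{2} - 3\right) = -3 + 15 \left(4 \cdot 1 - 3\right) = -3 + 15 \left(4 - 3\right) = -3 + 15 \cdot 1 = -3 + 15 = 12$)
$M{\left(-4,2 \right)} 16 + S = \left(-3 + 2\right) 16 + 12 = \left(-1\right) 16 + 12 = -16 + 12 = -4$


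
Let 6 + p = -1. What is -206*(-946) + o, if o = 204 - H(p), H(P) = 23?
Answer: 195057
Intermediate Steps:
p = -7 (p = -6 - 1 = -7)
o = 181 (o = 204 - 1*23 = 204 - 23 = 181)
-206*(-946) + o = -206*(-946) + 181 = 194876 + 181 = 195057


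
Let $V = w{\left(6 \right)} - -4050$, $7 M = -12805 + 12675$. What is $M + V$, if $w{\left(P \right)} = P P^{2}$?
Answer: $\frac{29732}{7} \approx 4247.4$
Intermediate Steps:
$w{\left(P \right)} = P^{3}$
$M = - \frac{130}{7}$ ($M = \frac{-12805 + 12675}{7} = \frac{1}{7} \left(-130\right) = - \frac{130}{7} \approx -18.571$)
$V = 4266$ ($V = 6^{3} - -4050 = 216 + 4050 = 4266$)
$M + V = - \frac{130}{7} + 4266 = \frac{29732}{7}$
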